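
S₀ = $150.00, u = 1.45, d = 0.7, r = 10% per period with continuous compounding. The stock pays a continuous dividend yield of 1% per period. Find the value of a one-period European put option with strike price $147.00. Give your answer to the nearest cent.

Per-period risk-free factor R = e^0.1 = 1.1052; dividend-adjusted growth = e^(0.1−0.01) = 1.0942.
Risk-neutral probability p = (1.0942 − 0.7)/(1.45 − 0.7) = 0.3942/0.7500 = 0.5256
Terminal stock prices: S_u = 217.5, S_d = 105
Terminal payoffs (K − S): max(-70.5, 0) = 0, max(42, 0) = 42
Node 0 (S = 150): V_0 = e^(−0.1)·[0.5256·0.0000 + 0.4744·42.0000] = 18.0300

$18.03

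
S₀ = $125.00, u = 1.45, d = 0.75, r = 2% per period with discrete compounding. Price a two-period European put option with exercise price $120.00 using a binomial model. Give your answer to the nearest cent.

Risk-neutral probability p = (1 + 0.02 − 0.75)/(1.45 − 0.75) = 0.2700/0.7000 = 0.3857
Terminal stock prices: S_uu = 262.8, S_ud = 135.9, S_dd = 70.31
Terminal payoffs (K − S): max(-142.8, 0) = 0, max(-15.94, 0) = 0, max(49.69, 0) = 49.69
Node u (S = 181.2): V_u = 1/1.02·[0.3857·0.0000 + 0.6143·0.0000] = 0.0000
Node d (S = 93.75): V_d = 1/1.02·[0.3857·0.0000 + 0.6143·49.6875] = 29.9238
Node 0 (S = 125): V_0 = 1/1.02·[0.3857·0.0000 + 0.6143·29.9238] = 18.0214

$18.02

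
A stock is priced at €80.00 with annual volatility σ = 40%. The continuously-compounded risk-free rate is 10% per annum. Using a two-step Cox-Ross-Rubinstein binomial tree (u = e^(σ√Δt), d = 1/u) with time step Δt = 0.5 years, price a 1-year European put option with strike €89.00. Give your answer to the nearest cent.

€13.18

CRR parameters: u = e^(σ√Δt) = e^(0.4·√0.5) = 1.3269, d = 1/u = 0.7536
Per-period rate: rΔt = 0.1·0.5 = 0.05, so R = e^0.05 = 1.0513
Risk-neutral probability p = (e^0.05 − 0.7536)/(1.3269 − 0.7536) = 0.2976/0.5733 = 0.5192
Terminal stock prices: S_uu = 140.9, S_ud = 80, S_dd = 45.44
Terminal payoffs (K − S): max(-51.85, 0) = 0, max(9, 0) = 9, max(43.56, 0) = 43.56
Node u (S = 106.2): V_u = e^(−0.05)·[0.5192·0.0000 + 0.4808·9.0000] = 4.1162
Node d (S = 60.29): V_d = e^(−0.05)·[0.5192·9.0000 + 0.4808·43.5623] = 24.3684
Node 0 (S = 80): V_0 = e^(−0.05)·[0.5192·4.1162 + 0.4808·24.3684] = 13.1779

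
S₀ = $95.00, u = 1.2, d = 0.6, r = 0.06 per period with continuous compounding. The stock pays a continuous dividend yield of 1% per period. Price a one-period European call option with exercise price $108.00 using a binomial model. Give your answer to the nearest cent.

$4.25

Per-period risk-free factor R = e^0.06 = 1.0618; dividend-adjusted growth = e^(0.06−0.01) = 1.0513.
Risk-neutral probability p = (1.0513 − 0.6)/(1.2 − 0.6) = 0.4513/0.6000 = 0.7521
Terminal stock prices: S_u = 114, S_d = 57
Terminal payoffs (S − K): max(6, 0) = 6, max(-51, 0) = 0
Node 0 (S = 95): V_0 = e^(−0.06)·[0.7521·6.0000 + 0.2479·0.0000] = 4.2499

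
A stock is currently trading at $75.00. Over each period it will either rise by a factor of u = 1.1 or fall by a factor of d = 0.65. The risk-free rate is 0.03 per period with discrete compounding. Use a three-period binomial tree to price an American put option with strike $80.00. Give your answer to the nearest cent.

$10.12

Risk-neutral probability p = (1 + 0.03 − 0.65)/(1.1 − 0.65) = 0.3800/0.4500 = 0.8444
Terminal stock prices: S_uuu = 99.83, S_uud = 58.99, S_udd = 34.86, S_ddd = 20.6
Terminal payoffs (K − S): max(-19.83, 0) = 0, max(21.01, 0) = 21.01, max(45.14, 0) = 45.14, max(59.4, 0) = 59.4
Node uu (S = 90.75): continuation = 1/1.03·[0.8444·0.0000 + 0.1556·21.0125] = 3.1734; exercise value = 0.0000 ≤ continuation, so V_uu = 3.1734
Node ud (S = 53.62): continuation = 1/1.03·[0.8444·21.0125 + 0.1556·45.1437] = 24.0449; exercise value = 26.3750 > continuation, so V_ud = 26.3750 (exercise)
Node dd (S = 31.69): continuation = 1/1.03·[0.8444·45.1437 + 0.1556·59.4031] = 45.9824; exercise value = 48.3125 > continuation, so V_dd = 48.3125 (exercise)
Node u (S = 82.5): continuation = 1/1.03·[0.8444·3.1734 + 0.1556·26.3750] = 6.5850; exercise value = 0.0000 ≤ continuation, so V_u = 6.5850
Node d (S = 48.75): continuation = 1/1.03·[0.8444·26.3750 + 0.1556·48.3125] = 28.9199; exercise value = 31.2500 > continuation, so V_d = 31.2500 (exercise)
Node 0 (S = 75): continuation = 1/1.03·[0.8444·6.5850 + 0.1556·31.2500] = 10.1182; exercise value = 5.0000 ≤ continuation, so V_0 = 10.1182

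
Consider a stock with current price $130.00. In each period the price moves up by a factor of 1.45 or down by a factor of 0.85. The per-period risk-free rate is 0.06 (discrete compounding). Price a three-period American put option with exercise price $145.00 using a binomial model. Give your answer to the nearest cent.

Risk-neutral probability p = (1 + 0.06 − 0.85)/(1.45 − 0.85) = 0.2100/0.6000 = 0.3500
Terminal stock prices: S_uuu = 396.3, S_uud = 232.3, S_udd = 136.2, S_ddd = 79.84
Terminal payoffs (K − S): max(-251.3, 0) = 0, max(-87.33, 0) = 0, max(8.809, 0) = 8.809, max(65.16, 0) = 65.16
Node uu (S = 273.3): continuation = 1/1.06·[0.3500·0.0000 + 0.6500·0.0000] = 0.0000; exercise value = 0.0000 ≤ continuation, so V_uu = 0.0000
Node ud (S = 160.2): continuation = 1/1.06·[0.3500·0.0000 + 0.6500·8.8088] = 5.4016; exercise value = 0.0000 ≤ continuation, so V_ud = 5.4016
Node dd (S = 93.92): continuation = 1/1.06·[0.3500·8.8088 + 0.6500·65.1638] = 42.8675; exercise value = 51.0750 > continuation, so V_dd = 51.0750 (exercise)
Node u (S = 188.5): continuation = 1/1.06·[0.3500·0.0000 + 0.6500·5.4016] = 3.3123; exercise value = 0.0000 ≤ continuation, so V_u = 3.3123
Node d (S = 110.5): continuation = 1/1.06·[0.3500·5.4016 + 0.6500·51.0750] = 33.1031; exercise value = 34.5000 > continuation, so V_d = 34.5000 (exercise)
Node 0 (S = 130): continuation = 1/1.06·[0.3500·3.3123 + 0.6500·34.5000] = 22.2493; exercise value = 15.0000 ≤ continuation, so V_0 = 22.2493

$22.25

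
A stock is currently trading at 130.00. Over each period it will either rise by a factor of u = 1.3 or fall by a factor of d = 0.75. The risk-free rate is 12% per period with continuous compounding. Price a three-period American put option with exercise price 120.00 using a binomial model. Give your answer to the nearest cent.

Risk-neutral probability p = (e^0.12 − 0.75)/(1.3 − 0.75) = 0.3775/0.5500 = 0.6864
Terminal stock prices: S_uuu = 285.6, S_uud = 164.8, S_udd = 95.06, S_ddd = 54.84
Terminal payoffs (K − S): max(-165.6, 0) = 0, max(-44.78, 0) = 0, max(24.94, 0) = 24.94, max(65.16, 0) = 65.16
Node uu (S = 219.7): continuation = e^(−0.12)·[0.6864·0.0000 + 0.3136·0.0000] = 0.0000; exercise value = 0.0000 ≤ continuation, so V_uu = 0.0000
Node ud (S = 126.8): continuation = e^(−0.12)·[0.6864·0.0000 + 0.3136·24.9375] = 6.9370; exercise value = 0.0000 ≤ continuation, so V_ud = 6.9370
Node dd (S = 73.12): continuation = e^(−0.12)·[0.6864·24.9375 + 0.3136·65.1562] = 33.3055; exercise value = 46.8750 > continuation, so V_dd = 46.8750 (exercise)
Node u (S = 169): continuation = e^(−0.12)·[0.6864·0.0000 + 0.3136·6.9370] = 1.9297; exercise value = 0.0000 ≤ continuation, so V_u = 1.9297
Node d (S = 97.5): continuation = e^(−0.12)·[0.6864·6.9370 + 0.3136·46.8750] = 17.2623; exercise value = 22.5000 > continuation, so V_d = 22.5000 (exercise)
Node 0 (S = 130): continuation = e^(−0.12)·[0.6864·1.9297 + 0.3136·22.5000] = 7.4336; exercise value = 0.0000 ≤ continuation, so V_0 = 7.4336

7.43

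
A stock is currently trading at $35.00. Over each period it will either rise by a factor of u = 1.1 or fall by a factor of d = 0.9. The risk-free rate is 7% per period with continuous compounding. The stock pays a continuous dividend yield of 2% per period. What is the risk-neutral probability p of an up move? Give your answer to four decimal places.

p = 0.7564

Per-period risk-free factor R = e^0.07 = 1.0725; dividend-adjusted growth = e^(0.07−0.02) = 1.0513.
Risk-neutral probability p = (1.0513 − 0.9)/(1.1 − 0.9) = 0.1513/0.2000 = 0.7564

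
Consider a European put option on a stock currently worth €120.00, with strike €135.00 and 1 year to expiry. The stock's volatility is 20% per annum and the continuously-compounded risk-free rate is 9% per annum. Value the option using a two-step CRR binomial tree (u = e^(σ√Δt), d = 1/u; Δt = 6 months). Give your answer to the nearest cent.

CRR parameters: u = e^(σ√Δt) = e^(0.2·√0.5) = 1.1519, d = 1/u = 0.8681
Per-period rate: rΔt = 0.09·0.5 = 0.045, so R = e^0.045 = 1.0460
Risk-neutral probability p = (e^0.045 − 0.8681)/(1.1519 − 0.8681) = 0.1779/0.2838 = 0.6269
Terminal stock prices: S_uu = 159.2, S_ud = 120, S_dd = 90.44
Terminal payoffs (K − S): max(-24.23, 0) = 0, max(15, 0) = 15, max(44.56, 0) = 44.56
Node u (S = 138.2): V_u = e^(−0.045)·[0.6269·0.0000 + 0.3731·15.0000] = 5.3503
Node d (S = 104.2): V_d = e^(−0.045)·[0.6269·15.0000 + 0.3731·44.5634] = 24.8848
Node 0 (S = 120): V_0 = e^(−0.045)·[0.6269·5.3503 + 0.3731·24.8848] = 12.0826

€12.08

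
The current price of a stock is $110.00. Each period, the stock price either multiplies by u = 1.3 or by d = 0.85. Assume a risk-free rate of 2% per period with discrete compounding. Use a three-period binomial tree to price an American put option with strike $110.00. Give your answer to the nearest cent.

Risk-neutral probability p = (1 + 0.02 − 0.85)/(1.3 − 0.85) = 0.1700/0.4500 = 0.3778
Terminal stock prices: S_uuu = 241.7, S_uud = 158, S_udd = 103.3, S_ddd = 67.55
Terminal payoffs (K − S): max(-131.7, 0) = 0, max(-48.02, 0) = 0, max(6.683, 0) = 6.683, max(42.45, 0) = 42.45
Node uu (S = 185.9): continuation = 1/1.02·[0.3778·0.0000 + 0.6222·0.0000] = 0.0000; exercise value = 0.0000 ≤ continuation, so V_uu = 0.0000
Node ud (S = 121.5): continuation = 1/1.02·[0.3778·0.0000 + 0.6222·6.6825] = 4.0765; exercise value = 0.0000 ≤ continuation, so V_ud = 4.0765
Node dd (S = 79.47): continuation = 1/1.02·[0.3778·6.6825 + 0.6222·42.4463] = 28.3681; exercise value = 30.5250 > continuation, so V_dd = 30.5250 (exercise)
Node u (S = 143): continuation = 1/1.02·[0.3778·0.0000 + 0.6222·4.0765] = 2.4867; exercise value = 0.0000 ≤ continuation, so V_u = 2.4867
Node d (S = 93.5): continuation = 1/1.02·[0.3778·4.0765 + 0.6222·30.5250] = 20.1307; exercise value = 16.5000 ≤ continuation, so V_d = 20.1307
Node 0 (S = 110): continuation = 1/1.02·[0.3778·2.4867 + 0.6222·20.1307] = 13.2012; exercise value = 0.0000 ≤ continuation, so V_0 = 13.2012

$13.20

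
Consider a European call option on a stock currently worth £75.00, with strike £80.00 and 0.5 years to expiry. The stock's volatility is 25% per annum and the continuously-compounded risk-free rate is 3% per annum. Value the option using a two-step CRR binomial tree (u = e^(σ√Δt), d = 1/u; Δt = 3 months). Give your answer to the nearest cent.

£4.00

CRR parameters: u = e^(σ√Δt) = e^(0.25·√0.25) = 1.1331, d = 1/u = 0.8825
Per-period rate: rΔt = 0.03·0.25 = 0.0075, so R = e^0.0075 = 1.0075
Risk-neutral probability p = (e^0.0075 − 0.8825)/(1.1331 − 0.8825) = 0.1250/0.2507 = 0.4988
Terminal stock prices: S_uu = 96.3, S_ud = 75, S_dd = 58.41
Terminal payoffs (S − K): max(16.3, 0) = 16.3, max(-5, 0) = 0, max(-21.59, 0) = 0
Node u (S = 84.99): V_u = e^(−0.0075)·[0.4988·16.3019 + 0.5012·0.0000] = 8.0710
Node d (S = 66.19): V_d = e^(−0.0075)·[0.4988·0.0000 + 0.5012·0.0000] = 0.0000
Node 0 (S = 75): V_0 = e^(−0.0075)·[0.4988·8.0710 + 0.5012·0.0000] = 3.9960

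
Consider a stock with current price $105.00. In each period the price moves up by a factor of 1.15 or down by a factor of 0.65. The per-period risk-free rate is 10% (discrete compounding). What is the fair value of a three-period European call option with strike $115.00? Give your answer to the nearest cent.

Risk-neutral probability p = (1 + 0.1 − 0.65)/(1.15 − 0.65) = 0.4500/0.5000 = 0.9000
Terminal stock prices: S_uuu = 159.7, S_uud = 90.26, S_udd = 51.02, S_ddd = 28.84
Terminal payoffs (S − K): max(44.69, 0) = 44.69, max(-24.74, 0) = 0, max(-63.98, 0) = 0, max(-86.16, 0) = 0
Node uu (S = 138.9): V_uu = 1/1.1·[0.9000·44.6919 + 0.1000·0.0000] = 36.5661
Node ud (S = 78.49): V_ud = 1/1.1·[0.9000·0.0000 + 0.1000·0.0000] = 0.0000
Node dd (S = 44.36): V_dd = 1/1.1·[0.9000·0.0000 + 0.1000·0.0000] = 0.0000
Node u (S = 120.7): V_u = 1/1.1·[0.9000·36.5661 + 0.1000·0.0000] = 29.9177
Node d (S = 68.25): V_d = 1/1.1·[0.9000·0.0000 + 0.1000·0.0000] = 0.0000
Node 0 (S = 105): V_0 = 1/1.1·[0.9000·29.9177 + 0.1000·0.0000] = 24.4781

$24.48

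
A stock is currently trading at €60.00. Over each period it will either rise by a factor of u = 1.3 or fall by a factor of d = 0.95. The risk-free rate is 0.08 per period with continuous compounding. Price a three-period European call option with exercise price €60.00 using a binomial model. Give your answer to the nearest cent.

€14.40

Risk-neutral probability p = (e^0.08 − 0.95)/(1.3 − 0.95) = 0.1333/0.3500 = 0.3808
Terminal stock prices: S_uuu = 131.8, S_uud = 96.33, S_udd = 70.39, S_ddd = 51.44
Terminal payoffs (S − K): max(71.82, 0) = 71.82, max(36.33, 0) = 36.33, max(10.39, 0) = 10.39, max(-8.558, 0) = 0
Node uu (S = 101.4): V_uu = e^(−0.08)·[0.3808·71.8200 + 0.6192·36.3300] = 46.0130
Node ud (S = 74.1): V_ud = e^(−0.08)·[0.3808·36.3300 + 0.6192·10.3950] = 18.7130
Node dd (S = 54.15): V_dd = e^(−0.08)·[0.3808·10.3950 + 0.6192·0.0000] = 3.6543
Node u (S = 78): V_u = e^(−0.08)·[0.3808·46.0130 + 0.6192·18.7130] = 26.8714
Node d (S = 57): V_d = e^(−0.08)·[0.3808·18.7130 + 0.6192·3.6543] = 8.6671
Node 0 (S = 60): V_0 = e^(−0.08)·[0.3808·26.8714 + 0.6192·8.6671] = 14.4003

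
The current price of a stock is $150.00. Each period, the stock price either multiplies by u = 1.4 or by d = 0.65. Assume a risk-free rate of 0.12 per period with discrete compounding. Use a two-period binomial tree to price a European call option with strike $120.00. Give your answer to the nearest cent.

Risk-neutral probability p = (1 + 0.12 − 0.65)/(1.4 − 0.65) = 0.4700/0.7500 = 0.6267
Terminal stock prices: S_uu = 294, S_ud = 136.5, S_dd = 63.38
Terminal payoffs (S − K): max(174, 0) = 174, max(16.5, 0) = 16.5, max(-56.62, 0) = 0
Node u (S = 210): V_u = 1/1.12·[0.6267·174.0000 + 0.3733·16.5000] = 102.8571
Node d (S = 97.5): V_d = 1/1.12·[0.6267·16.5000 + 0.3733·0.0000] = 9.2321
Node 0 (S = 150): V_0 = 1/1.12·[0.6267·102.8571 + 0.3733·9.2321] = 60.6284

$60.63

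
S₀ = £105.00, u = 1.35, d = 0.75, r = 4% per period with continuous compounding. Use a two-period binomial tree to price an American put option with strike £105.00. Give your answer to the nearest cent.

£13.00

Risk-neutral probability p = (e^0.04 − 0.75)/(1.35 − 0.75) = 0.2908/0.6000 = 0.4847
Terminal stock prices: S_uu = 191.4, S_ud = 106.3, S_dd = 59.06
Terminal payoffs (K − S): max(-86.36, 0) = 0, max(-1.312, 0) = 0, max(45.94, 0) = 45.94
Node u (S = 141.8): continuation = e^(−0.04)·[0.4847·0.0000 + 0.5153·0.0000] = 0.0000; exercise value = 0.0000 ≤ continuation, so V_u = 0.0000
Node d (S = 78.75): continuation = e^(−0.04)·[0.4847·0.0000 + 0.5153·45.9375] = 22.7441; exercise value = 26.2500 > continuation, so V_d = 26.2500 (exercise)
Node 0 (S = 105): continuation = e^(−0.04)·[0.4847·0.0000 + 0.5153·26.2500] = 12.9966; exercise value = 0.0000 ≤ continuation, so V_0 = 12.9966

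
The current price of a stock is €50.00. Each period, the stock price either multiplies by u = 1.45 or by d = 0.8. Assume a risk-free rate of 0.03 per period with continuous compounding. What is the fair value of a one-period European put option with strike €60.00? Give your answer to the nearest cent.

€12.53

Risk-neutral probability p = (e^0.03 − 0.8)/(1.45 − 0.8) = 0.2305/0.6500 = 0.3545
Terminal stock prices: S_u = 72.5, S_d = 40
Terminal payoffs (K − S): max(-12.5, 0) = 0, max(20, 0) = 20
Node 0 (S = 50): V_0 = e^(−0.03)·[0.3545·0.0000 + 0.6455·20.0000] = 12.5276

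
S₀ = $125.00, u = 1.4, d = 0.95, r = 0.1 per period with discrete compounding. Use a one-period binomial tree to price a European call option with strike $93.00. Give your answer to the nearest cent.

Risk-neutral probability p = (1 + 0.1 − 0.95)/(1.4 − 0.95) = 0.1500/0.4500 = 0.3333
Terminal stock prices: S_u = 175, S_d = 118.8
Terminal payoffs (S − K): max(82, 0) = 82, max(25.75, 0) = 25.75
Node 0 (S = 125): V_0 = 1/1.1·[0.3333·82.0000 + 0.6667·25.7500] = 40.4545

$40.45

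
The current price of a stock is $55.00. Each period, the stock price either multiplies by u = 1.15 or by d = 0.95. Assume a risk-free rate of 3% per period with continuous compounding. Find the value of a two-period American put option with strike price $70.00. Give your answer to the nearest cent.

$15.00

Risk-neutral probability p = (e^0.03 − 0.95)/(1.15 − 0.95) = 0.0805/0.2000 = 0.4023
Terminal stock prices: S_uu = 72.74, S_ud = 60.09, S_dd = 49.64
Terminal payoffs (K − S): max(-2.737, 0) = 0, max(9.913, 0) = 9.913, max(20.36, 0) = 20.36
Node u (S = 63.25): continuation = e^(−0.03)·[0.4023·0.0000 + 0.5977·9.9125] = 5.7499; exercise value = 6.7500 > continuation, so V_u = 6.7500 (exercise)
Node d (S = 52.25): continuation = e^(−0.03)·[0.4023·9.9125 + 0.5977·20.3625] = 15.6812; exercise value = 17.7500 > continuation, so V_d = 17.7500 (exercise)
Node 0 (S = 55): continuation = e^(−0.03)·[0.4023·6.7500 + 0.5977·17.7500] = 12.9312; exercise value = 15.0000 > continuation, so V_0 = 15.0000 (exercise)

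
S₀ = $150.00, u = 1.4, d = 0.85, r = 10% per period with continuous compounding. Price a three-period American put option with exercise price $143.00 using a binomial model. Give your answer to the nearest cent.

Risk-neutral probability p = (e^0.1 − 0.85)/(1.4 − 0.85) = 0.2552/0.5500 = 0.4639
Terminal stock prices: S_uuu = 411.6, S_uud = 249.9, S_udd = 151.7, S_ddd = 92.12
Terminal payoffs (K − S): max(-268.6, 0) = 0, max(-106.9, 0) = 0, max(-8.725, 0) = 0, max(50.88, 0) = 50.88
Node uu (S = 294): continuation = e^(−0.1)·[0.4639·0.0000 + 0.5361·0.0000] = 0.0000; exercise value = 0.0000 ≤ continuation, so V_uu = 0.0000
Node ud (S = 178.5): continuation = e^(−0.1)·[0.4639·0.0000 + 0.5361·0.0000] = 0.0000; exercise value = 0.0000 ≤ continuation, so V_ud = 0.0000
Node dd (S = 108.4): continuation = e^(−0.1)·[0.4639·0.0000 + 0.5361·50.8813] = 24.6795; exercise value = 34.6250 > continuation, so V_dd = 34.6250 (exercise)
Node u (S = 210): continuation = e^(−0.1)·[0.4639·0.0000 + 0.5361·0.0000] = 0.0000; exercise value = 0.0000 ≤ continuation, so V_u = 0.0000
Node d (S = 127.5): continuation = e^(−0.1)·[0.4639·0.0000 + 0.5361·34.6250] = 16.7945; exercise value = 15.5000 ≤ continuation, so V_d = 16.7945
Node 0 (S = 150): continuation = e^(−0.1)·[0.4639·0.0000 + 0.5361·16.7945] = 8.1460; exercise value = 0.0000 ≤ continuation, so V_0 = 8.1460

$8.15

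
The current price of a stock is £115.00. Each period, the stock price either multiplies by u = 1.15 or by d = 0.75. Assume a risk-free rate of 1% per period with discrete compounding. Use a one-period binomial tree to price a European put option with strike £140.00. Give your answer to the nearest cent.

£23.61

Risk-neutral probability p = (1 + 0.01 − 0.75)/(1.15 − 0.75) = 0.2600/0.4000 = 0.6500
Terminal stock prices: S_u = 132.2, S_d = 86.25
Terminal payoffs (K − S): max(7.75, 0) = 7.75, max(53.75, 0) = 53.75
Node 0 (S = 115): V_0 = 1/1.01·[0.6500·7.7500 + 0.3500·53.7500] = 23.6139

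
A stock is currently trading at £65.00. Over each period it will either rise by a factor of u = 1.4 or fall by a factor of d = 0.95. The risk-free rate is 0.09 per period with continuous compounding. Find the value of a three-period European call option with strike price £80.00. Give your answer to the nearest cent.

£9.75

Risk-neutral probability p = (e^0.09 − 0.95)/(1.4 − 0.95) = 0.1442/0.4500 = 0.3204
Terminal stock prices: S_uuu = 178.4, S_uud = 121, S_udd = 82.13, S_ddd = 55.73
Terminal payoffs (S − K): max(98.36, 0) = 98.36, max(41.03, 0) = 41.03, max(2.127, 0) = 2.127, max(-24.27, 0) = 0
Node uu (S = 127.4): V_uu = e^(−0.09)·[0.3204·98.3600 + 0.6796·41.0300] = 54.2855
Node ud (S = 86.45): V_ud = e^(−0.09)·[0.3204·41.0300 + 0.6796·2.1275] = 13.3355
Node dd (S = 58.66): V_dd = e^(−0.09)·[0.3204·2.1275 + 0.6796·0.0000] = 0.6230
Node u (S = 91): V_u = e^(−0.09)·[0.3204·54.2855 + 0.6796·13.3355] = 24.1784
Node d (S = 61.75): V_d = e^(−0.09)·[0.3204·13.3355 + 0.6796·0.6230] = 4.2917
Node 0 (S = 65): V_0 = e^(−0.09)·[0.3204·24.1784 + 0.6796·4.2917] = 9.7454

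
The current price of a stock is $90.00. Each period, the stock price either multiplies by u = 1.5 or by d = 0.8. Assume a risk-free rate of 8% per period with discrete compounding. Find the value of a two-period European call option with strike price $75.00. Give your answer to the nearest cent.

$31.07

Risk-neutral probability p = (1 + 0.08 − 0.8)/(1.5 − 0.8) = 0.2800/0.7000 = 0.4000
Terminal stock prices: S_uu = 202.5, S_ud = 108, S_dd = 57.6
Terminal payoffs (S − K): max(127.5, 0) = 127.5, max(33, 0) = 33, max(-17.4, 0) = 0
Node u (S = 135): V_u = 1/1.08·[0.4000·127.5000 + 0.6000·33.0000] = 65.5556
Node d (S = 72): V_d = 1/1.08·[0.4000·33.0000 + 0.6000·0.0000] = 12.2222
Node 0 (S = 90): V_0 = 1/1.08·[0.4000·65.5556 + 0.6000·12.2222] = 31.0700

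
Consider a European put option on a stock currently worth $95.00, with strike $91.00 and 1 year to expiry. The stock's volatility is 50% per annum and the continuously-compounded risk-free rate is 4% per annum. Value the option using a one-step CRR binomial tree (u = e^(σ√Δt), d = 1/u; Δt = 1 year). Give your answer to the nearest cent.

$18.71

CRR parameters: u = e^(σ√Δt) = e^(0.5·√1) = 1.6487, d = 1/u = 0.6065
Per-period rate: rΔt = 0.04·1 = 0.04, so R = e^0.04 = 1.0408
Risk-neutral probability p = (e^0.04 − 0.6065)/(1.6487 − 0.6065) = 0.4343/1.0422 = 0.4167
Terminal stock prices: S_u = 156.6, S_d = 57.62
Terminal payoffs (K − S): max(-65.63, 0) = 0, max(33.38, 0) = 33.38
Node 0 (S = 95): V_0 = e^(−0.04)·[0.4167·0.0000 + 0.5833·33.3796] = 18.7069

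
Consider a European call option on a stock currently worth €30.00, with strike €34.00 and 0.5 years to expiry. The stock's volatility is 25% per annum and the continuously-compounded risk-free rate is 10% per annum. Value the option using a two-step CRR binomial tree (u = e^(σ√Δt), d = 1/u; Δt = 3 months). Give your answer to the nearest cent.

€1.40

CRR parameters: u = e^(σ√Δt) = e^(0.25·√0.25) = 1.1331, d = 1/u = 0.8825
Per-period rate: rΔt = 0.1·0.25 = 0.025, so R = e^0.025 = 1.0253
Risk-neutral probability p = (e^0.025 − 0.8825)/(1.1331 − 0.8825) = 0.1428/0.2507 = 0.5698
Terminal stock prices: S_uu = 38.52, S_ud = 30, S_dd = 23.36
Terminal payoffs (S − K): max(4.521, 0) = 4.521, max(-4, 0) = 0, max(-10.64, 0) = 0
Node u (S = 33.99): V_u = e^(−0.025)·[0.5698·4.5208 + 0.4302·0.0000] = 2.5123
Node d (S = 26.47): V_d = e^(−0.025)·[0.5698·0.0000 + 0.4302·0.0000] = 0.0000
Node 0 (S = 30): V_0 = e^(−0.025)·[0.5698·2.5123 + 0.4302·0.0000] = 1.3961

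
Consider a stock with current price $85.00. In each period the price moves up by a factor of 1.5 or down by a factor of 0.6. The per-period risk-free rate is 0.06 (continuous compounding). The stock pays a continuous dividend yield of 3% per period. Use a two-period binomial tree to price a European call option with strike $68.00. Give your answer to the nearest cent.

$28.77

Per-period risk-free factor R = e^0.06 = 1.0618; dividend-adjusted growth = e^(0.06−0.03) = 1.0305.
Risk-neutral probability p = (1.0305 − 0.6)/(1.5 − 0.6) = 0.4305/0.9000 = 0.4783
Terminal stock prices: S_uu = 191.2, S_ud = 76.5, S_dd = 30.6
Terminal payoffs (S − K): max(123.2, 0) = 123.2, max(8.5, 0) = 8.5, max(-37.4, 0) = 0
Node u (S = 127.5): V_u = e^(−0.06)·[0.4783·123.2500 + 0.5217·8.5000] = 59.6918
Node d (S = 51): V_d = e^(−0.06)·[0.4783·8.5000 + 0.5217·0.0000] = 3.8287
Node 0 (S = 85): V_0 = e^(−0.06)·[0.4783·59.6918 + 0.5217·3.8287] = 28.7681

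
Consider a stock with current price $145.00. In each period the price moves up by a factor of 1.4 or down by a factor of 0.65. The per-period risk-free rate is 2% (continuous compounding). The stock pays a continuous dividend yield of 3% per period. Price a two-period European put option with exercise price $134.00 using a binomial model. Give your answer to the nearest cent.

$21.86

Per-period risk-free factor R = e^0.02 = 1.0202; dividend-adjusted growth = e^(0.02−0.03) = 0.9900.
Risk-neutral probability p = (0.9900 − 0.65)/(1.4 − 0.65) = 0.3400/0.7500 = 0.4534
Terminal stock prices: S_uu = 284.2, S_ud = 132, S_dd = 61.26
Terminal payoffs (K − S): max(-150.2, 0) = 0, max(2.05, 0) = 2.05, max(72.74, 0) = 72.74
Node u (S = 203): V_u = e^(−0.02)·[0.4534·0.0000 + 0.5466·2.0500] = 1.0983
Node d (S = 94.25): V_d = e^(−0.02)·[0.4534·2.0500 + 0.5466·72.7375] = 39.8821
Node 0 (S = 145): V_0 = e^(−0.02)·[0.4534·1.0983 + 0.5466·39.8821] = 21.8560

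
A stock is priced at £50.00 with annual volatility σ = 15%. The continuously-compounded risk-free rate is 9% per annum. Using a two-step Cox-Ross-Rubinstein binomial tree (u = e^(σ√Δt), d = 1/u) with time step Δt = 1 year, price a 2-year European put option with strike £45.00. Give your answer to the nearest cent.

CRR parameters: u = e^(σ√Δt) = e^(0.15·√1) = 1.1618, d = 1/u = 0.8607
Per-period rate: rΔt = 0.09·1 = 0.09, so R = e^0.09 = 1.0942
Risk-neutral probability p = (e^0.09 − 0.8607)/(1.1618 − 0.8607) = 0.2335/0.3011 = 0.7753
Terminal stock prices: S_uu = 67.49, S_ud = 50, S_dd = 37.04
Terminal payoffs (K − S): max(-22.49, 0) = 0, max(-5, 0) = 0, max(7.959, 0) = 7.959
Node u (S = 58.09): V_u = e^(−0.09)·[0.7753·0.0000 + 0.2247·0.0000] = 0.0000
Node d (S = 43.04): V_d = e^(−0.09)·[0.7753·0.0000 + 0.2247·7.9591] = 1.6344
Node 0 (S = 50): V_0 = e^(−0.09)·[0.7753·0.0000 + 0.2247·1.6344] = 0.3356

£0.34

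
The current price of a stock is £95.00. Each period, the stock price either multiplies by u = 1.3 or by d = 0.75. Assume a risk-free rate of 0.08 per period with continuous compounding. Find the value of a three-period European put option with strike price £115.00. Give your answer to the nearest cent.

Risk-neutral probability p = (e^0.08 − 0.75)/(1.3 − 0.75) = 0.3333/0.5500 = 0.6060
Terminal stock prices: S_uuu = 208.7, S_uud = 120.4, S_udd = 69.47, S_ddd = 40.08
Terminal payoffs (K − S): max(-93.72, 0) = 0, max(-5.413, 0) = 0, max(45.53, 0) = 45.53, max(74.92, 0) = 74.92
Node uu (S = 160.6): V_uu = e^(−0.08)·[0.6060·0.0000 + 0.3940·0.0000] = 0.0000
Node ud (S = 92.62): V_ud = e^(−0.08)·[0.6060·0.0000 + 0.3940·45.5312] = 16.5611
Node dd (S = 53.44): V_dd = e^(−0.08)·[0.6060·45.5312 + 0.3940·74.9219] = 52.7209
Node u (S = 123.5): V_u = e^(−0.08)·[0.6060·0.0000 + 0.3940·16.5611] = 6.0237
Node d (S = 71.25): V_d = e^(−0.08)·[0.6060·16.5611 + 0.3940·52.7209] = 28.4402
Node 0 (S = 95): V_0 = e^(−0.08)·[0.6060·6.0237 + 0.3940·28.4402] = 13.7141

£13.71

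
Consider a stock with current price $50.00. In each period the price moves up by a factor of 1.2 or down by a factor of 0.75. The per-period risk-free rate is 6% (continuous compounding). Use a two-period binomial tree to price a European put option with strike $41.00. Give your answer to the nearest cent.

$1.08

Risk-neutral probability p = (e^0.06 − 0.75)/(1.2 − 0.75) = 0.3118/0.4500 = 0.6930
Terminal stock prices: S_uu = 72, S_ud = 45, S_dd = 28.12
Terminal payoffs (K − S): max(-31, 0) = 0, max(-4, 0) = 0, max(12.88, 0) = 12.88
Node u (S = 60): V_u = e^(−0.06)·[0.6930·0.0000 + 0.3070·0.0000] = 0.0000
Node d (S = 37.5): V_d = e^(−0.06)·[0.6930·0.0000 + 0.3070·12.8750] = 3.7228
Node 0 (S = 50): V_0 = e^(−0.06)·[0.6930·0.0000 + 0.3070·3.7228] = 1.0764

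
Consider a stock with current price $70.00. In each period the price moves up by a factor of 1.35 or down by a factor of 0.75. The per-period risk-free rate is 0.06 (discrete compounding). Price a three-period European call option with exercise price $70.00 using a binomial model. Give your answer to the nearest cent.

$20.18

Risk-neutral probability p = (1 + 0.06 − 0.75)/(1.35 − 0.75) = 0.3100/0.6000 = 0.5167
Terminal stock prices: S_uuu = 172.2, S_uud = 95.68, S_udd = 53.16, S_ddd = 29.53
Terminal payoffs (S − K): max(102.2, 0) = 102.2, max(25.68, 0) = 25.68, max(-16.84, 0) = 0, max(-40.47, 0) = 0
Node uu (S = 127.6): V_uu = 1/1.06·[0.5167·102.2263 + 0.4833·25.6813] = 61.5373
Node ud (S = 70.88): V_ud = 1/1.06·[0.5167·25.6813 + 0.4833·0.0000] = 12.5176
Node dd (S = 39.38): V_dd = 1/1.06·[0.5167·0.0000 + 0.4833·0.0000] = 0.0000
Node u (S = 94.5): V_u = 1/1.06·[0.5167·61.5373 + 0.4833·12.5176] = 35.7023
Node d (S = 52.5): V_d = 1/1.06·[0.5167·12.5176 + 0.4833·0.0000] = 6.1013
Node 0 (S = 70): V_0 = 1/1.06·[0.5167·35.7023 + 0.4833·6.1013] = 20.1841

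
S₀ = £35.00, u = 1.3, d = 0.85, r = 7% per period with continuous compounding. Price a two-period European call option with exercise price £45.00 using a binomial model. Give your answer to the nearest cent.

£3.01

Risk-neutral probability p = (e^0.07 − 0.85)/(1.3 − 0.85) = 0.2225/0.4500 = 0.4945
Terminal stock prices: S_uu = 59.15, S_ud = 38.67, S_dd = 25.29
Terminal payoffs (S − K): max(14.15, 0) = 14.15, max(-6.325, 0) = 0, max(-19.71, 0) = 0
Node u (S = 45.5): V_u = e^(−0.07)·[0.4945·14.1500 + 0.5055·0.0000] = 6.5236
Node d (S = 29.75): V_d = e^(−0.07)·[0.4945·0.0000 + 0.5055·0.0000] = 0.0000
Node 0 (S = 35): V_0 = e^(−0.07)·[0.4945·6.5236 + 0.5055·0.0000] = 3.0076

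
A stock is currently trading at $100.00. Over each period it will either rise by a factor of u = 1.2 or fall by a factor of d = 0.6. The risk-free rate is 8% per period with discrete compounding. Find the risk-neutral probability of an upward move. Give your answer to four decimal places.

p = 0.8000

Risk-neutral probability p = (1 + 0.08 − 0.6)/(1.2 − 0.6) = 0.4800/0.6000 = 0.8000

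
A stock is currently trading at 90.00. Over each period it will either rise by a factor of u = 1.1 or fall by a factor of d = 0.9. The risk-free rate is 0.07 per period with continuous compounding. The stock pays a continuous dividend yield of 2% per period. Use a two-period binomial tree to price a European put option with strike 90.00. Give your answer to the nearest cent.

1.17

Per-period risk-free factor R = e^0.07 = 1.0725; dividend-adjusted growth = e^(0.07−0.02) = 1.0513.
Risk-neutral probability p = (1.0513 − 0.9)/(1.1 − 0.9) = 0.1513/0.2000 = 0.7564
Terminal stock prices: S_uu = 108.9, S_ud = 89.1, S_dd = 72.9
Terminal payoffs (K − S): max(-18.9, 0) = 0, max(0.9, 0) = 0.9, max(17.1, 0) = 17.1
Node u (S = 99): V_u = e^(−0.07)·[0.7564·0.0000 + 0.2436·0.9000] = 0.2045
Node d (S = 81): V_d = e^(−0.07)·[0.7564·0.9000 + 0.2436·17.1000] = 4.5194
Node 0 (S = 90): V_0 = e^(−0.07)·[0.7564·0.2045 + 0.2436·4.5194] = 1.1709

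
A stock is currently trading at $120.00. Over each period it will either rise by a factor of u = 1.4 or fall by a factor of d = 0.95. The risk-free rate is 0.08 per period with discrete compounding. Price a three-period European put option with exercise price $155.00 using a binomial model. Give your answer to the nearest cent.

Risk-neutral probability p = (1 + 0.08 − 0.95)/(1.4 − 0.95) = 0.1300/0.4500 = 0.2889
Terminal stock prices: S_uuu = 329.3, S_uud = 223.4, S_udd = 151.6, S_ddd = 102.9
Terminal payoffs (K − S): max(-174.3, 0) = 0, max(-68.44, 0) = 0, max(3.38, 0) = 3.38, max(52.12, 0) = 52.12
Node uu (S = 235.2): V_uu = 1/1.08·[0.2889·0.0000 + 0.7111·0.0000] = 0.0000
Node ud (S = 159.6): V_ud = 1/1.08·[0.2889·0.0000 + 0.7111·3.3800] = 2.2255
Node dd (S = 108.3): V_dd = 1/1.08·[0.2889·3.3800 + 0.7111·52.1150] = 35.2185
Node u (S = 168): V_u = 1/1.08·[0.2889·0.0000 + 0.7111·2.2255] = 1.4654
Node d (S = 114): V_d = 1/1.08·[0.2889·2.2255 + 0.7111·35.2185] = 23.7845
Node 0 (S = 120): V_0 = 1/1.08·[0.2889·1.4654 + 0.7111·23.7845] = 16.0525

$16.05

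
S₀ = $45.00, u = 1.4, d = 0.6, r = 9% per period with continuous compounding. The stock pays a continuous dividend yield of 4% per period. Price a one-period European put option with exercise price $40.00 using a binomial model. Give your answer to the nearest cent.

$5.18

Per-period risk-free factor R = e^0.09 = 1.0942; dividend-adjusted growth = e^(0.09−0.04) = 1.0513.
Risk-neutral probability p = (1.0513 − 0.6)/(1.4 − 0.6) = 0.4513/0.8000 = 0.5641
Terminal stock prices: S_u = 63, S_d = 27
Terminal payoffs (K − S): max(-23, 0) = 0, max(13, 0) = 13
Node 0 (S = 45): V_0 = e^(−0.09)·[0.5641·0.0000 + 0.4359·13.0000] = 5.1791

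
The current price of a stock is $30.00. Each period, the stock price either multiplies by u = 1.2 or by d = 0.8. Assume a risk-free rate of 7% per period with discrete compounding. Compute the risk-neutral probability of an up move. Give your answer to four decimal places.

p = 0.6750

Risk-neutral probability p = (1 + 0.07 − 0.8)/(1.2 − 0.8) = 0.2700/0.4000 = 0.6750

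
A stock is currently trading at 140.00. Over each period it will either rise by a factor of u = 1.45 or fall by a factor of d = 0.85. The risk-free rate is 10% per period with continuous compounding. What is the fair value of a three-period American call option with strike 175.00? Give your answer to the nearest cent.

Risk-neutral probability p = (e^0.1 − 0.85)/(1.45 − 0.85) = 0.2552/0.6000 = 0.4253
Terminal stock prices: S_uuu = 426.8, S_uud = 250.2, S_udd = 146.7, S_ddd = 85.98
Terminal payoffs (S − K): max(251.8, 0) = 251.8, max(75.2, 0) = 75.2, max(-28.33, 0) = 0, max(-89.02, 0) = 0
Node uu (S = 294.4): continuation = e^(−0.1)·[0.4253·251.8075 + 0.5747·75.1975] = 136.0035; exercise value = 119.3500 ≤ continuation, so V_uu = 136.0035
Node ud (S = 172.5): continuation = e^(−0.1)·[0.4253·75.1975 + 0.5747·0.0000] = 28.9370; exercise value = 0.0000 ≤ continuation, so V_ud = 28.9370
Node dd (S = 101.1): continuation = e^(−0.1)·[0.4253·0.0000 + 0.5747·0.0000] = 0.0000; exercise value = 0.0000 ≤ continuation, so V_dd = 0.0000
Node u (S = 203): continuation = e^(−0.1)·[0.4253·136.0035 + 0.5747·28.9370] = 67.3839; exercise value = 28.0000 ≤ continuation, so V_u = 67.3839
Node d (S = 119): continuation = e^(−0.1)·[0.4253·28.9370 + 0.5747·0.0000] = 11.1354; exercise value = 0.0000 ≤ continuation, so V_d = 11.1354
Node 0 (S = 140): continuation = e^(−0.1)·[0.4253·67.3839 + 0.5747·11.1354] = 31.7209; exercise value = 0.0000 ≤ continuation, so V_0 = 31.7209

31.72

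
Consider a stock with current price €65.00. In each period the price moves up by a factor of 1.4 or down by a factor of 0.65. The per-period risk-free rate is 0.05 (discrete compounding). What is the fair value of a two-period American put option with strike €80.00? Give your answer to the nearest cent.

€21.48

Risk-neutral probability p = (1 + 0.05 − 0.65)/(1.4 − 0.65) = 0.4000/0.7500 = 0.5333
Terminal stock prices: S_uu = 127.4, S_ud = 59.15, S_dd = 27.46
Terminal payoffs (K − S): max(-47.4, 0) = 0, max(20.85, 0) = 20.85, max(52.54, 0) = 52.54
Node u (S = 91): continuation = 1/1.05·[0.5333·0.0000 + 0.4667·20.8500] = 9.2667; exercise value = 0.0000 ≤ continuation, so V_u = 9.2667
Node d (S = 42.25): continuation = 1/1.05·[0.5333·20.8500 + 0.4667·52.5375] = 33.9405; exercise value = 37.7500 > continuation, so V_d = 37.7500 (exercise)
Node 0 (S = 65): continuation = 1/1.05·[0.5333·9.2667 + 0.4667·37.7500] = 21.4847; exercise value = 15.0000 ≤ continuation, so V_0 = 21.4847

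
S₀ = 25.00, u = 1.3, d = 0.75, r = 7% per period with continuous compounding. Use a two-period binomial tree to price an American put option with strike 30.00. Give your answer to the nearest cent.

5.52

Risk-neutral probability p = (e^0.07 − 0.75)/(1.3 − 0.75) = 0.3225/0.5500 = 0.5864
Terminal stock prices: S_uu = 42.25, S_ud = 24.38, S_dd = 14.06
Terminal payoffs (K − S): max(-12.25, 0) = 0, max(5.625, 0) = 5.625, max(15.94, 0) = 15.94
Node u (S = 32.5): continuation = e^(−0.07)·[0.5864·0.0000 + 0.4136·5.6250] = 2.1693; exercise value = 0.0000 ≤ continuation, so V_u = 2.1693
Node d (S = 18.75): continuation = e^(−0.07)·[0.5864·5.6250 + 0.4136·15.9375] = 9.2218; exercise value = 11.2500 > continuation, so V_d = 11.2500 (exercise)
Node 0 (S = 25): continuation = e^(−0.07)·[0.5864·2.1693 + 0.4136·11.2500] = 5.5247; exercise value = 5.0000 ≤ continuation, so V_0 = 5.5247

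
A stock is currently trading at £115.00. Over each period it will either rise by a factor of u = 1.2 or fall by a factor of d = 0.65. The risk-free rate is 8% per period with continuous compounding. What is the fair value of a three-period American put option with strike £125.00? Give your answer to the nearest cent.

£16.67

Risk-neutral probability p = (e^0.08 − 0.65)/(1.2 − 0.65) = 0.4333/0.5500 = 0.7878
Terminal stock prices: S_uuu = 198.7, S_uud = 107.6, S_udd = 58.31, S_ddd = 31.58
Terminal payoffs (K − S): max(-73.72, 0) = 0, max(17.36, 0) = 17.36, max(66.69, 0) = 66.69, max(93.42, 0) = 93.42
Node uu (S = 165.6): continuation = e^(−0.08)·[0.7878·0.0000 + 0.2122·17.3600] = 3.4007; exercise value = 0.0000 ≤ continuation, so V_uu = 3.4007
Node ud (S = 89.7): continuation = e^(−0.08)·[0.7878·17.3600 + 0.2122·66.6950] = 25.6895; exercise value = 35.3000 > continuation, so V_ud = 35.3000 (exercise)
Node dd (S = 48.59): continuation = e^(−0.08)·[0.7878·66.6950 + 0.2122·93.4181] = 66.8020; exercise value = 76.4125 > continuation, so V_dd = 76.4125 (exercise)
Node u (S = 138): continuation = e^(−0.08)·[0.7878·3.4007 + 0.2122·35.3000] = 9.3880; exercise value = 0.0000 ≤ continuation, so V_u = 9.3880
Node d (S = 74.75): continuation = e^(−0.08)·[0.7878·35.3000 + 0.2122·76.4125] = 40.6395; exercise value = 50.2500 > continuation, so V_d = 50.2500 (exercise)
Node 0 (S = 115): continuation = e^(−0.08)·[0.7878·9.3880 + 0.2122·50.2500] = 16.6707; exercise value = 10.0000 ≤ continuation, so V_0 = 16.6707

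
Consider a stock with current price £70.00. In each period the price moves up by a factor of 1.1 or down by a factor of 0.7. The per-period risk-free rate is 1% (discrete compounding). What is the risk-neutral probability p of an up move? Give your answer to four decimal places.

p = 0.7750

Risk-neutral probability p = (1 + 0.01 − 0.7)/(1.1 − 0.7) = 0.3100/0.4000 = 0.7750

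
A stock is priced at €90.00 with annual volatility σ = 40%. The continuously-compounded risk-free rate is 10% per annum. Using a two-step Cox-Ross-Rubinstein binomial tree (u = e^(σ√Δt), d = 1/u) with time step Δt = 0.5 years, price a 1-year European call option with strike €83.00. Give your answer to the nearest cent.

€21.57

CRR parameters: u = e^(σ√Δt) = e^(0.4·√0.5) = 1.3269, d = 1/u = 0.7536
Per-period rate: rΔt = 0.1·0.5 = 0.05, so R = e^0.05 = 1.0513
Risk-neutral probability p = (e^0.05 − 0.7536)/(1.3269 − 0.7536) = 0.2976/0.5733 = 0.5192
Terminal stock prices: S_uu = 158.5, S_ud = 90, S_dd = 51.12
Terminal payoffs (S − K): max(75.46, 0) = 75.46, max(7, 0) = 7, max(-31.88, 0) = 0
Node u (S = 119.4): V_u = e^(−0.05)·[0.5192·75.4589 + 0.4808·7.0000] = 40.4686
Node d (S = 67.83): V_d = e^(−0.05)·[0.5192·7.0000 + 0.4808·0.0000] = 3.4571
Node 0 (S = 90): V_0 = e^(−0.05)·[0.5192·40.4686 + 0.4808·3.4571] = 21.5675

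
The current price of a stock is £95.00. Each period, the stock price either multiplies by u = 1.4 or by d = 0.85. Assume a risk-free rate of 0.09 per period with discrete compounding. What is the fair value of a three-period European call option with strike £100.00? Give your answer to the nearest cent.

Risk-neutral probability p = (1 + 0.09 − 0.85)/(1.4 − 0.85) = 0.2400/0.5500 = 0.4364
Terminal stock prices: S_uuu = 260.7, S_uud = 158.3, S_udd = 96.09, S_ddd = 58.34
Terminal payoffs (S − K): max(160.7, 0) = 160.7, max(58.27, 0) = 58.27, max(-3.908, 0) = 0, max(-41.66, 0) = 0
Node uu (S = 186.2): V_uu = 1/1.09·[0.4364·160.6800 + 0.5636·58.2700] = 94.4569
Node ud (S = 113): V_ud = 1/1.09·[0.4364·58.2700 + 0.5636·0.0000] = 23.3274
Node dd (S = 68.64): V_dd = 1/1.09·[0.4364·0.0000 + 0.5636·0.0000] = 0.0000
Node u (S = 133): V_u = 1/1.09·[0.4364·94.4569 + 0.5636·23.3274] = 49.8768
Node d (S = 80.75): V_d = 1/1.09·[0.4364·23.3274 + 0.5636·0.0000] = 9.3388
Node 0 (S = 95): V_0 = 1/1.09·[0.4364·49.8768 + 0.5636·9.3388] = 24.7964

£24.80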